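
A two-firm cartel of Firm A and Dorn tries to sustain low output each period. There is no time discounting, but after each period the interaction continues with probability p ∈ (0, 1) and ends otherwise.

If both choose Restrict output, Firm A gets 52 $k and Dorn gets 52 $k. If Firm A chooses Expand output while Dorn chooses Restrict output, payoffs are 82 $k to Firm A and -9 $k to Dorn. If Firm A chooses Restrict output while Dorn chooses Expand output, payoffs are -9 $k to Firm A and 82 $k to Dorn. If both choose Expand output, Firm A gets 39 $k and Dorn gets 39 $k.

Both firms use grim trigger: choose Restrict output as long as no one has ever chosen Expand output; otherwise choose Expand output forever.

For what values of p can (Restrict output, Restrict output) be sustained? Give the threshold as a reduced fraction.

Expected cooperation value is 52 + p·52 + p²·52 + … = 52/(1−p); deviation gives 82 + p·39/(1−p).
52 ≥ 82(1−p) + 39p ⇒ 43p ≥ 30 ⇒ p ≥ 30/43.

30/43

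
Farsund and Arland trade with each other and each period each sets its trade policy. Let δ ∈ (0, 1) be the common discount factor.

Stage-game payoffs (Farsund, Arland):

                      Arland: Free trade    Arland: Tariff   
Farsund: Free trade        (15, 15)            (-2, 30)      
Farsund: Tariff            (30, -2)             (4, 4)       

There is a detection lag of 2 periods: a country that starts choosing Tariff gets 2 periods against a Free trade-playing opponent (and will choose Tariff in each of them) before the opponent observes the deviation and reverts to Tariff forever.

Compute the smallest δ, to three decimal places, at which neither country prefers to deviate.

A deviator earns 30 for 2 periods, then 4 forever; cooperating earns 15 forever. Multiplying the IC by (1−δ):
15 ≥ 30(1−δ^2) + 4δ^2, so 26·δ^2 ≥ 15 and δ^2 ≥ 15/26.
δ ≥ (15/26)^(1/2) ≈ 0.760.

0.760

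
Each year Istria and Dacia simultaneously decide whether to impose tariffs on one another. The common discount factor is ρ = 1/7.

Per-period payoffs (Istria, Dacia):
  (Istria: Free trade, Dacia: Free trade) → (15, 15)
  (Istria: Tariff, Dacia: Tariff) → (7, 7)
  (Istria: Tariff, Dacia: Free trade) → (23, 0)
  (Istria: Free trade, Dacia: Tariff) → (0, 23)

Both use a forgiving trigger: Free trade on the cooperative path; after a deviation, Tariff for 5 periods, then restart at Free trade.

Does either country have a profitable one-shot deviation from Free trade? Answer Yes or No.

IC: ρ+…+ρ^5 ≥ (23−15)/(15−7) = 1.
At ρ = 1/7: partial sum = 0.1667 < 1.0000. Cooperation not sustainable.

Yes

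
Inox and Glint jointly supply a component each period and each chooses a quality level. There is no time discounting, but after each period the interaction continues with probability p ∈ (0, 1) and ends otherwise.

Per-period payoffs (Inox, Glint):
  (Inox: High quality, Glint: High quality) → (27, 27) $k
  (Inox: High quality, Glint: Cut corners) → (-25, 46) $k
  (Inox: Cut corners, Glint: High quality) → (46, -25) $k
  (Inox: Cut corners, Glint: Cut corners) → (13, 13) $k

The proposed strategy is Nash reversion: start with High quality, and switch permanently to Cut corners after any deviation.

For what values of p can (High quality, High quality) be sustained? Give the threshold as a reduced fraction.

With no time discounting, the continuation probability p plays the role of the discount factor.
Grim-trigger IC: 27/(1−p) ≥ 46 + 13p/(1−p) ⇒ p ≥ (46−27)/(46−13) = 19/33.

19/33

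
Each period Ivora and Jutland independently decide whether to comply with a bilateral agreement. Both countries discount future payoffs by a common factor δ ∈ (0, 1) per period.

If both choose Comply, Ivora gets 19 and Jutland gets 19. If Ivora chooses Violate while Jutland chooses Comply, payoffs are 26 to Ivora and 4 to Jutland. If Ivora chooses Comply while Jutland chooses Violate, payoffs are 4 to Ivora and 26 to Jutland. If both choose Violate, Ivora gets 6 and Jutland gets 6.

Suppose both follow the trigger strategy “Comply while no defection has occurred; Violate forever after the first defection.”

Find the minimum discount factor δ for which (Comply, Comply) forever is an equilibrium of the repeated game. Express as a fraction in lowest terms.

Under grim trigger the critical discount factor is (T−C)/(T−P) with T = 26, C = 19, P = 6.
δ* = (26−19)/(26−6) = 7/20.

7/20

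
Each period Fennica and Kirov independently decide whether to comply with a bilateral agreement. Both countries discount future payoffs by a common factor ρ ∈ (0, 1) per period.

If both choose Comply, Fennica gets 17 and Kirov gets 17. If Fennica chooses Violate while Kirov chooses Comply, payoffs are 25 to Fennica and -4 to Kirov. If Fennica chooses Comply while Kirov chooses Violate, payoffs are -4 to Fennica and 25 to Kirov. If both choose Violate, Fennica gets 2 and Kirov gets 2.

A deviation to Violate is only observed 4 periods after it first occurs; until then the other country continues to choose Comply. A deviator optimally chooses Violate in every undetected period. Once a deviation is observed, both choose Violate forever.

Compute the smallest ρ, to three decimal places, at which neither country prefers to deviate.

0.768

The best deviation is to choose Violate for all 4 undetected periods, earning 25 each, then 2 forever once detected.
Deviation value: 25(1−ρ^4)/(1−ρ) + 2ρ^4/(1−ρ); cooperation value: 17/(1−ρ).
IC: 17 ≥ 25(1−ρ^4) + 2ρ^4 = 25 − 23ρ^4.
So ρ^4 ≥ 8/23, giving ρ ≥ (8/23)^(1/4) ≈ 0.768.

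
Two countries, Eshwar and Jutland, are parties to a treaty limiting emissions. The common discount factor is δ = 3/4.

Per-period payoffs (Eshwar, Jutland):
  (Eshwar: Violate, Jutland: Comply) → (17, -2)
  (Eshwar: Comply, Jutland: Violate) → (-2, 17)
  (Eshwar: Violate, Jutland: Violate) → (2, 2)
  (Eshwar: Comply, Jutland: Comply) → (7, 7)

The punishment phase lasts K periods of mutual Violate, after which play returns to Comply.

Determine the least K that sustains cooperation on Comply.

4

IC: δ(1−δ^K)/(1−δ) ≥ (17−7)/(7−2) = 2.
With δ = 3/4: need 1 − δ^K ≥ 2·(1−3/4)/(3/4), i.e. δ^K ≤ 0.3333.
Since (3/4)^3 = 0.4219 and (3/4)^4 = 0.3164, the smallest such K is 4.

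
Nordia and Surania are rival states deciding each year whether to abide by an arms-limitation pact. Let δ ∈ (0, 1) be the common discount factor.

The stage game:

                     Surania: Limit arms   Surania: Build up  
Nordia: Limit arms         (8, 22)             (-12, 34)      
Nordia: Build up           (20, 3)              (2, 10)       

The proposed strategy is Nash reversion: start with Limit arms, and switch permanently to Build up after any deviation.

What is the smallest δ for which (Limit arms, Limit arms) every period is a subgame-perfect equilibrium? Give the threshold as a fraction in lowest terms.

2/3

Nordia's threshold: (20−8)/(20−2) = 2/3.
Surania's threshold: (34−22)/(34−10) = 1/2.
2/3 > 1/2, so Nordia binds and δ* = 2/3.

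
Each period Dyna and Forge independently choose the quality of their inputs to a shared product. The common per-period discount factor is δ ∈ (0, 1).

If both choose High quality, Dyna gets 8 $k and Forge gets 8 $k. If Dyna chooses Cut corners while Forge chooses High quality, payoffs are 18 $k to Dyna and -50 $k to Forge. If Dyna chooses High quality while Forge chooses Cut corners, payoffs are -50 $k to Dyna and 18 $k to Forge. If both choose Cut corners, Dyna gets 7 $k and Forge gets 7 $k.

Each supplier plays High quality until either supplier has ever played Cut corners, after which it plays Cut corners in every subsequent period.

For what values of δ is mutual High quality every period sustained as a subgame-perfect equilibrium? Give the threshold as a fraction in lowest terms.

10/11

Under grim trigger the critical discount factor is (T−C)/(T−P) with T = 18, C = 8, P = 7.
δ* = (18−8)/(18−7) = 10/11.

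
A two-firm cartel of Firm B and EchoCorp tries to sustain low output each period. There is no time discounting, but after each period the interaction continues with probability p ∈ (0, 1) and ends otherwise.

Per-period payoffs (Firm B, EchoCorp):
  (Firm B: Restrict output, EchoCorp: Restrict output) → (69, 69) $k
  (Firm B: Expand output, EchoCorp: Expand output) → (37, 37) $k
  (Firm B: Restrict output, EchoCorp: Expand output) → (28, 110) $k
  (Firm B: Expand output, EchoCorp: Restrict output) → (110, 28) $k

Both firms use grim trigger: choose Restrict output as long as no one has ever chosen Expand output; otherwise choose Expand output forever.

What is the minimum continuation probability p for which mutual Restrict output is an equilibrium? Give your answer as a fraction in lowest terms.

41/73

With no time discounting, the continuation probability p plays the role of the discount factor.
Grim-trigger IC: 69/(1−p) ≥ 110 + 37p/(1−p) ⇒ p ≥ (110−69)/(110−37) = 41/73.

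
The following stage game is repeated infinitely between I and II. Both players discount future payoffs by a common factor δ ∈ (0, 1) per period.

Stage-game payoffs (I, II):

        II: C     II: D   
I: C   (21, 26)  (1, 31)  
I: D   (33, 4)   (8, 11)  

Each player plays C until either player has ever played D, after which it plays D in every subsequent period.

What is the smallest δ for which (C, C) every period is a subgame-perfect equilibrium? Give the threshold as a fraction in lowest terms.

For I: deviation gain 33−21 = 12, per-period punishment loss 21−8 = 13. IC gives δ ≥ 12/25.
For II: gain 5, loss 15 per period, so δ ≥ 5/20 = 1/4.
The tighter constraint is I's, so cooperation needs δ ≥ 12/25.

12/25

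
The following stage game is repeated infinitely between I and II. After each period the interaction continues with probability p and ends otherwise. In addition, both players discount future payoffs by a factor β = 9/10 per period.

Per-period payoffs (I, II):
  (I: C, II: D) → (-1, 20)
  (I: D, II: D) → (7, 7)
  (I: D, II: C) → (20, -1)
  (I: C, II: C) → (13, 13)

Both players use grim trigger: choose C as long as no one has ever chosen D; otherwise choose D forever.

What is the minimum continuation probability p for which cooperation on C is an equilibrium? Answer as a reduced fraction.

70/117

Expected continuation weight on next period's payoff is β·p = 9/10·p, which plays the role of the discount factor.
Cooperation requires 9/10·p ≥ (20−13)/(20−7) = 7/13, hence p ≥ 70/117.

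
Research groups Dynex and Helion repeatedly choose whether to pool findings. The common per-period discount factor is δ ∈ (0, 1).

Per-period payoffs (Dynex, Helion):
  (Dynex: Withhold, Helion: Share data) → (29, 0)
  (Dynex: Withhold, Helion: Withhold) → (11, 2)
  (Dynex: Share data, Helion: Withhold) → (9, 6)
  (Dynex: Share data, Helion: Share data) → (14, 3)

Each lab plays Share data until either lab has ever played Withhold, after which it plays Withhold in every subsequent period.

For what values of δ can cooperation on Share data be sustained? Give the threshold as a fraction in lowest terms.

For Dynex: deviation gain 29−14 = 15, per-period punishment loss 14−11 = 3. IC gives δ ≥ 15/18 = 5/6.
For Helion: gain 3, loss 1 per period, so δ ≥ 3/4.
The tighter constraint is Dynex's, so cooperation needs δ ≥ 5/6.

5/6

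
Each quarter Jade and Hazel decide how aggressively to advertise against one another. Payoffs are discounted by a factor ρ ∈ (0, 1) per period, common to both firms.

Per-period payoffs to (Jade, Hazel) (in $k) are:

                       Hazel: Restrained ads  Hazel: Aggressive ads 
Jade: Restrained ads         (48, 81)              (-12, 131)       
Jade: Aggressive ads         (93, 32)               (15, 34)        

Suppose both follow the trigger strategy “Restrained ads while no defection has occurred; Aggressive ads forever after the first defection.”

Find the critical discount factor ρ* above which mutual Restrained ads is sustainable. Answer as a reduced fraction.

Jade's threshold: (93−48)/(93−15) = 15/26.
Hazel's threshold: (131−81)/(131−34) = 50/97.
15/26 > 50/97, so Jade binds and ρ* = 15/26.

15/26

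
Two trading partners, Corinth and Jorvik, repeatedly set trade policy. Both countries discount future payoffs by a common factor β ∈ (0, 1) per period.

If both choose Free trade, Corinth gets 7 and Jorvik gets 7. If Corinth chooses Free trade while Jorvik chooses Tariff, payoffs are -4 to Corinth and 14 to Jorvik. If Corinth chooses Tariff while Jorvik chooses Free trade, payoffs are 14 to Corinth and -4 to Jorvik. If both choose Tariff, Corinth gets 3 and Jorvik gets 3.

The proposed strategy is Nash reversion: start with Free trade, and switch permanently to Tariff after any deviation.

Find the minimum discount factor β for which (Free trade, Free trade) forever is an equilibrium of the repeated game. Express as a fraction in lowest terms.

7/11

One-period gain from deviating is 14 − 7 = 7. The loss is 7 − 3 = 4 in every subsequent period, with present value 4·β/(1−β).
Deviation is unprofitable when 4·β/(1−β) ≥ 7, i.e. β/(1−β) ≥ 7/4.
Equivalently β ≥ 7/(7+4) = 7/11.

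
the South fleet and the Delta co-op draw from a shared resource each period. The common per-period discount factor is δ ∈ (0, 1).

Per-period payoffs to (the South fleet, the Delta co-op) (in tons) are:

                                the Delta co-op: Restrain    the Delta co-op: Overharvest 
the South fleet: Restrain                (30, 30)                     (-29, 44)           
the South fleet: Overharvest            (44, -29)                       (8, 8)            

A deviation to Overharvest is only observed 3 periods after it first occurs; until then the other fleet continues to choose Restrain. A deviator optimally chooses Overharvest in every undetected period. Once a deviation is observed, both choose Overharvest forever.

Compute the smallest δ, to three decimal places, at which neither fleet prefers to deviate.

The best deviation is to choose Overharvest for all 3 undetected periods, earning 44 each, then 8 forever once detected.
Deviation value: 44(1−δ^3)/(1−δ) + 8δ^3/(1−δ); cooperation value: 30/(1−δ).
IC: 30 ≥ 44(1−δ^3) + 8δ^3 = 44 − 36δ^3.
So δ^3 ≥ 14/36 = 7/18, giving δ ≥ (7/18)^(1/3) ≈ 0.730.

0.730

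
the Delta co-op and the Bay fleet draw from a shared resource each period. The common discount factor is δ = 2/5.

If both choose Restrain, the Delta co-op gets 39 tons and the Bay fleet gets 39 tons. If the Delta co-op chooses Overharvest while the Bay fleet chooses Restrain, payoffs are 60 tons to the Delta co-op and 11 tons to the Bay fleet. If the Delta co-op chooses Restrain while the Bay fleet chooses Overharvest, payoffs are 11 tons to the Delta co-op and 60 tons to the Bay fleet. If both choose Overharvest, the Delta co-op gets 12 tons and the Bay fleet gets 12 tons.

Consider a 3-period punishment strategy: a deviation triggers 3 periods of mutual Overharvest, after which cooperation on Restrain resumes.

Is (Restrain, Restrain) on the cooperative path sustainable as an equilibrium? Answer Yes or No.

A one-shot deviation gives 60 now, then 12 for 3 periods, then back to 39.
Gain from deviating: (60−39) today; loss: (39−12) in each of the next 3 periods.
No-deviation condition: (39−12)(δ+…+δ^3) ≥ 60−39, i.e. δ+…+δ^3 ≥ 7/9.
At δ = 2/5: δ+…+δ^3 = 0.6240 < 0.7778.
So cooperation is not sustainable.

No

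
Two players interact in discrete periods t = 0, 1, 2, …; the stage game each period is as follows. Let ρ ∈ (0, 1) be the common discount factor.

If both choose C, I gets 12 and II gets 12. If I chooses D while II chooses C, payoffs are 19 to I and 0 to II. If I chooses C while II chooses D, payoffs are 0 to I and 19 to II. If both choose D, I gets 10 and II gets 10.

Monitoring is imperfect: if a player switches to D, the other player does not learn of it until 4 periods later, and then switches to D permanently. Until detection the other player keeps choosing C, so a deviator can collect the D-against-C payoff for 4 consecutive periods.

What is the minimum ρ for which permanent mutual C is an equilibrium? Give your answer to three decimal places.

0.939

Deviating for the 4 undetected periods gains 19−12 = 7 per period over cooperation, then loses 12−10 = 2 per period forever once punishment starts.
Gain: 7(1 + ρ + … + ρ^3); loss: 2·ρ^4/(1−ρ).
No profitable deviation ⇔ 7(1−ρ^4) ≤ 2·ρ^4, i.e. ρ^4 ≥ 7/(7+2) = 7/9.
Hence ρ ≥ (7/9)^(1/4) ≈ 0.939.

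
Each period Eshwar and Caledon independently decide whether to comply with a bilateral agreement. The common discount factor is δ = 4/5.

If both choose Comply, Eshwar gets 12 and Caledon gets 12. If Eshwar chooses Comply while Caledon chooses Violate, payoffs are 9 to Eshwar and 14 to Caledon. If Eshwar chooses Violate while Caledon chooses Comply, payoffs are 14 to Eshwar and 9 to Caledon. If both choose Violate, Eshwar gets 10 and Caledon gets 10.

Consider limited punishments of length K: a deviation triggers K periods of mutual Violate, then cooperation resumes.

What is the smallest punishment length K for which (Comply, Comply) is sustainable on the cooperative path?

2

No profitable deviation requires (12−10)(δ+…+δ^K) ≥ 14−12, i.e. δ+…+δ^K ≥ 1 ≈ 1.0000.
With δ = 4/5, the partial sums are K=1: 0.8000, K=2: 1.4400.
K = 2 is the first length at which the sum reaches 1.0000.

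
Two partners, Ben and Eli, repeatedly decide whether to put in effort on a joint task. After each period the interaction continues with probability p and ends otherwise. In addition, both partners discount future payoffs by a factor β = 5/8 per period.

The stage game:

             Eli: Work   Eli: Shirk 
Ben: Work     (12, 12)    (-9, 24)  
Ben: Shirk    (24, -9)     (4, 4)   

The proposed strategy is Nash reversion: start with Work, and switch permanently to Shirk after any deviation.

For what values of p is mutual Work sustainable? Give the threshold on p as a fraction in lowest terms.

Expected continuation weight on next period's payoff is β·p = 5/8·p, which plays the role of the discount factor.
Cooperation requires 5/8·p ≥ (24−12)/(24−4) = 3/5, hence p ≥ 24/25.

24/25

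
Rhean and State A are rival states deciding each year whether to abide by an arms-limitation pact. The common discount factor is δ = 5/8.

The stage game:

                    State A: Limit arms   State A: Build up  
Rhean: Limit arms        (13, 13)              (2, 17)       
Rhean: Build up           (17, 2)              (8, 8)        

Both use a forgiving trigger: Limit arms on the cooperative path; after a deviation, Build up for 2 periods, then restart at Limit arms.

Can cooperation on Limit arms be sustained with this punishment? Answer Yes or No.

Yes

A one-shot deviation gives 17 now, then 8 for 2 periods, then back to 13.
Gain from deviating: (17−13) today; loss: (13−8) in each of the next 2 periods.
No-deviation condition: (13−8)(δ+…+δ^2) ≥ 17−13, i.e. δ+…+δ^2 ≥ 4/5.
At δ = 5/8: δ+…+δ^2 = 1.0156 ≥ 0.8000.
So cooperation is sustainable.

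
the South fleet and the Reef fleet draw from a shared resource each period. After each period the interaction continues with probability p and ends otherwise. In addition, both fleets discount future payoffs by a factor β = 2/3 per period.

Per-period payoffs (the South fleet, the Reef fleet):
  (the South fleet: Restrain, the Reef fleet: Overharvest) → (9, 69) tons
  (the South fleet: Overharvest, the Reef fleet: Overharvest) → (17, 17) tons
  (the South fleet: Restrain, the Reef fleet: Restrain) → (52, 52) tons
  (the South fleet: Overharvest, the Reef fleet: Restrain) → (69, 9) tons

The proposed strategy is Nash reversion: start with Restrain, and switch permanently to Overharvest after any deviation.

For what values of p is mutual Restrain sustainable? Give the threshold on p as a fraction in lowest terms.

51/104

With continuation probability p and discount β, the effective per-period discount factor is βp.
Grim-trigger IC: βp ≥ (69−52)/(69−17) = 17/52.
So p ≥ (17/52)/(2/3) = 51/104.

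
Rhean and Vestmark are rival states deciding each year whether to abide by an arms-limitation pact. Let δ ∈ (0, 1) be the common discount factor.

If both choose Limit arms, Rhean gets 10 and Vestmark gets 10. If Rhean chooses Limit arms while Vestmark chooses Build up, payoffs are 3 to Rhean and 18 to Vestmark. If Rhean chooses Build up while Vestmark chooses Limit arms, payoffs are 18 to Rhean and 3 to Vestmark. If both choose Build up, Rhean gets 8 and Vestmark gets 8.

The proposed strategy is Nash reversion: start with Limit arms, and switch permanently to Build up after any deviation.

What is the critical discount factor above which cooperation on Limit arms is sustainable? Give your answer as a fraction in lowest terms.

4/5

Cooperation forever yields 10 each period: 10/(1−δ).
Deviating yields 18 once, then 8 forever: 18 + 8δ/(1−δ).
No profitable deviation requires 10/(1−δ) ≥ 18 + 8δ/(1−δ).
Multiplying by (1−δ): 10 ≥ 18(1−δ) + 8δ = 18 − 10δ.
So 10δ ≥ 8, i.e. δ ≥ 8/10 = 4/5.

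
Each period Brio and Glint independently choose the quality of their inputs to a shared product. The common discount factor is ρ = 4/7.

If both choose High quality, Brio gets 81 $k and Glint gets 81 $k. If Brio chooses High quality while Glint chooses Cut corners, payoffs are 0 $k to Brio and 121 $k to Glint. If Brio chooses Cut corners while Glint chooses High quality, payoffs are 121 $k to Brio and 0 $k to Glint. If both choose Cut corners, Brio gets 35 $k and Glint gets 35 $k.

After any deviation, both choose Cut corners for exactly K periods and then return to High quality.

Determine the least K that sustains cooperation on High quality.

IC: ρ(1−ρ^K)/(1−ρ) ≥ (121−81)/(81−35) = 20/23.
With ρ = 4/7: need 1 − ρ^K ≥ 20/23·(1−4/7)/(4/7), i.e. ρ^K ≤ 0.3478.
Since (4/7)^1 = 0.5714 and (4/7)^2 = 0.3265, the smallest such K is 2.

2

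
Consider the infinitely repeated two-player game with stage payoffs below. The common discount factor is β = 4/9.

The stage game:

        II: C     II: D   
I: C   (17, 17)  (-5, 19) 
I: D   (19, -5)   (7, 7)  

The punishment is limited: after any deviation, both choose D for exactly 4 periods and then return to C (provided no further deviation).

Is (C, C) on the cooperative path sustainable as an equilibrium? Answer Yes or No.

Yes

IC: β+…+β^4 ≥ (19−17)/(17−7) = 1/5.
At β = 4/9: partial sum = 0.7688 ≥ 0.2000. Cooperation sustainable.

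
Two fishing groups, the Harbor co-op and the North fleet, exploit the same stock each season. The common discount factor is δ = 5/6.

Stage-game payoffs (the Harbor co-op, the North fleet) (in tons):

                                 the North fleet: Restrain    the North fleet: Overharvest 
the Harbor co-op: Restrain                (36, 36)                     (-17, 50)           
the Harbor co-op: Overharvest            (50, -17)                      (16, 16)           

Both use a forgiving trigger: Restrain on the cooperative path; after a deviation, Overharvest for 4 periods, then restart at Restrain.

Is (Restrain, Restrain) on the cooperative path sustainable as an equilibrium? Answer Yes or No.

A one-shot deviation gives 50 now, then 16 for 4 periods, then back to 36.
Gain from deviating: (50−36) today; loss: (36−16) in each of the next 4 periods.
No-deviation condition: (36−16)(δ+…+δ^4) ≥ 50−36, i.e. δ+…+δ^4 ≥ 7/10.
At δ = 5/6: δ+…+δ^4 = 2.5887 ≥ 0.7000.
So cooperation is sustainable.

Yes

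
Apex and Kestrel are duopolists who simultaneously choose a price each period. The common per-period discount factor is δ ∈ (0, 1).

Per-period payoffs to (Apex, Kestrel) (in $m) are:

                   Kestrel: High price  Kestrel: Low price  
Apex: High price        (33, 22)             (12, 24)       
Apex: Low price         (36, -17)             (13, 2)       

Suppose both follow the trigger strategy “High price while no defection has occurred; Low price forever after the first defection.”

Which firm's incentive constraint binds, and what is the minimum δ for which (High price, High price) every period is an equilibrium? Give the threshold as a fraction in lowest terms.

Apex; δ ≥ 3/23

Apex's threshold: (36−33)/(36−13) = 3/23.
Kestrel's threshold: (24−22)/(24−2) = 1/11.
3/23 > 1/11, so Apex binds and δ* = 3/23.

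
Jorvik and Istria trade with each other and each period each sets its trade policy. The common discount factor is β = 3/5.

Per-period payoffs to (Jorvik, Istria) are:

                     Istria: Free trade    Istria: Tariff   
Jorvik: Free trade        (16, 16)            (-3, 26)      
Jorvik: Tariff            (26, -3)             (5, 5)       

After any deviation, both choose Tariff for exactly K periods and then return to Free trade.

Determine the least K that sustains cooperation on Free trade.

2

Need Σ_{k=1}^{K} β^k ≥ (26−16)/(16−5) = 0.9091 at β = 3/5.
At K = 1 the sum is 0.6000 < 0.9091; at K = 2 it is 0.9600 ≥ 0.9091.
So the minimum punishment length is K = 2.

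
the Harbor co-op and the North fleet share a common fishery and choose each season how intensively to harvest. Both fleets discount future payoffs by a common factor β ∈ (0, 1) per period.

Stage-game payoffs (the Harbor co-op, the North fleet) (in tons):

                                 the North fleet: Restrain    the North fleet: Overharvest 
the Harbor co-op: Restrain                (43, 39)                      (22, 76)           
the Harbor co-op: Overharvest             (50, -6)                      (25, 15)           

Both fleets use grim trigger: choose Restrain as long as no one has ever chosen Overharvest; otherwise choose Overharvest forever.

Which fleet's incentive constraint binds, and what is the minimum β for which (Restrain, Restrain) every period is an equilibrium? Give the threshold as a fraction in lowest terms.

the Harbor co-op: cooperation gives 43 each period; deviation gives 50 once then 25 forever.
  43/(1−β) ≥ 50 + 25β/(1−β) ⇒ β ≥ 7/25.
the North fleet: cooperation gives 39 each period; deviation gives 76 once then 15 forever.
  β ≥ 37/61.
Both must hold, so the binding constraint is the North fleet's: β ≥ 37/61.

the North fleet; β ≥ 37/61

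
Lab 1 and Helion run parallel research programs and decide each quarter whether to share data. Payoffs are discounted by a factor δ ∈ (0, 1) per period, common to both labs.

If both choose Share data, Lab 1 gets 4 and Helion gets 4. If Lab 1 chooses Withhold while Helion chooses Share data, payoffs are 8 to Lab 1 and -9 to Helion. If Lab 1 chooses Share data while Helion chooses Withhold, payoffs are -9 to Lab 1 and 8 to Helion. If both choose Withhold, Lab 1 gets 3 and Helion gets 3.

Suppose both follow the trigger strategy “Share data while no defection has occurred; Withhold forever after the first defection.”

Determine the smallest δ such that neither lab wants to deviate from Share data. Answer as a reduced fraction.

4/5

Cooperation forever yields 4 each period: 4/(1−δ).
Deviating yields 8 once, then 3 forever: 8 + 3δ/(1−δ).
No profitable deviation requires 4/(1−δ) ≥ 8 + 3δ/(1−δ).
Multiplying by (1−δ): 4 ≥ 8(1−δ) + 3δ = 8 − 5δ.
So 5δ ≥ 4, i.e. δ ≥ 4/5.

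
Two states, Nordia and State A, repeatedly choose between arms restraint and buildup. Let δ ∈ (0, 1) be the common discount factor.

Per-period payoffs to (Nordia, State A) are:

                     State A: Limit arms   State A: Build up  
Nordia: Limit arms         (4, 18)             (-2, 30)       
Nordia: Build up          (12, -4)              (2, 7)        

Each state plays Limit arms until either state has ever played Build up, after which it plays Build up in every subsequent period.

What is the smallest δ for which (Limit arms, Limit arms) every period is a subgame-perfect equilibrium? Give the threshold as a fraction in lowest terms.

4/5

For Nordia: deviation gain 12−4 = 8, per-period punishment loss 4−2 = 2. IC gives δ ≥ 8/10 = 4/5.
For State A: gain 12, loss 11 per period, so δ ≥ 12/23.
The tighter constraint is Nordia's, so cooperation needs δ ≥ 4/5.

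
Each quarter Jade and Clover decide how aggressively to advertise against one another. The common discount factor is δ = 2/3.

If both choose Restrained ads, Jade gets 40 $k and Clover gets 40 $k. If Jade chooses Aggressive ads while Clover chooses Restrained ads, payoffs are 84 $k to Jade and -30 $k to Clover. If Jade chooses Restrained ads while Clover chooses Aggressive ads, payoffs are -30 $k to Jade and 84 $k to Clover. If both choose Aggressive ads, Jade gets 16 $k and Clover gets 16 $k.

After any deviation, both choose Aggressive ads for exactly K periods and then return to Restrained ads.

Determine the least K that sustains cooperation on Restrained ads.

7

Need Σ_{k=1}^{K} δ^k ≥ (84−40)/(40−16) = 1.8333 at δ = 2/3.
At K = 6 the sum is 1.8244 < 1.8333; at K = 7 it is 1.8829 ≥ 1.8333.
So the minimum punishment length is K = 7.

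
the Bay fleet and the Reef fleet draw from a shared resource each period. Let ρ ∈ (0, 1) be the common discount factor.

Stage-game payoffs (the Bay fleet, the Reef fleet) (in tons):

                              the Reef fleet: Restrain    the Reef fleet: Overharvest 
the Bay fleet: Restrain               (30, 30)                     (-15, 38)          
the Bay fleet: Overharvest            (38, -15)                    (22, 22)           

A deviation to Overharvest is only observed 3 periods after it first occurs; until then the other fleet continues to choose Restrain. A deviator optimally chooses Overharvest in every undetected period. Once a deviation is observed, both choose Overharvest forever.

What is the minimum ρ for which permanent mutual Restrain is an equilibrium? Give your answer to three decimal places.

A deviator earns 38 for 3 periods, then 22 forever; cooperating earns 30 forever. Multiplying the IC by (1−ρ):
30 ≥ 38(1−ρ^3) + 22ρ^3, so 16·ρ^3 ≥ 8 and ρ^3 ≥ 1/2.
ρ ≥ (1/2)^(1/3) ≈ 0.794.

0.794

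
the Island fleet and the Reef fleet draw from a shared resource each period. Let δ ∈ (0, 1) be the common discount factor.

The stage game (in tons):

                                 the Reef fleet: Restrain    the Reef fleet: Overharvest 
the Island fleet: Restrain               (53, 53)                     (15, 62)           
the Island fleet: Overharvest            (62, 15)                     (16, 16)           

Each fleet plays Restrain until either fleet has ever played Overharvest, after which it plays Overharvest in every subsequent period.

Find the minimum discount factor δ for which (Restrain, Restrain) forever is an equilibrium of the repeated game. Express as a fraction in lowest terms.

53/(1−δ) ≥ 62 + 16δ/(1−δ)
53 ≥ 62 − 46δ
δ ≥ 9/46.

9/46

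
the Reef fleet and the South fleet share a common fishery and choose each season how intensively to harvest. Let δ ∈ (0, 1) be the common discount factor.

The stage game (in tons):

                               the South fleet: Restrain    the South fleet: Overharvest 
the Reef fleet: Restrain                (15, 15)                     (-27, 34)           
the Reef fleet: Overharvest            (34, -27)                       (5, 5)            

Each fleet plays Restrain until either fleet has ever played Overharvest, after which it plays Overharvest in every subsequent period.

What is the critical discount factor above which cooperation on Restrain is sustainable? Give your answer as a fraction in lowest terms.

15/(1−δ) ≥ 34 + 5δ/(1−δ)
15 ≥ 34 − 29δ
δ ≥ 19/29.

19/29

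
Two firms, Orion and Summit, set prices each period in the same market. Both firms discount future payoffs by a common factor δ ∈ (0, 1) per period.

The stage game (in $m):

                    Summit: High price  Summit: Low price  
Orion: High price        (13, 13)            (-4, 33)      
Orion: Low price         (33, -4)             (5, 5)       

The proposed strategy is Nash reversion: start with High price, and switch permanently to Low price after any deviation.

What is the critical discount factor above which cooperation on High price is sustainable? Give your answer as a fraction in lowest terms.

Cooperation forever yields 13 each period: 13/(1−δ).
Deviating yields 33 once, then 5 forever: 33 + 5δ/(1−δ).
No profitable deviation requires 13/(1−δ) ≥ 33 + 5δ/(1−δ).
Multiplying by (1−δ): 13 ≥ 33(1−δ) + 5δ = 33 − 28δ.
So 28δ ≥ 20, i.e. δ ≥ 20/28 = 5/7.

5/7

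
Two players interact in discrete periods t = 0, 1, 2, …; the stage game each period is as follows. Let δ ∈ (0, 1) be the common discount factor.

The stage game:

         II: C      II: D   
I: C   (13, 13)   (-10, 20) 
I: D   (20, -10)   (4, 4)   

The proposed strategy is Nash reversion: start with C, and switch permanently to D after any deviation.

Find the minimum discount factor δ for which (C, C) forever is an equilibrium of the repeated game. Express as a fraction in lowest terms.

Under grim trigger the critical discount factor is (T−C)/(T−P) with T = 20, C = 13, P = 4.
δ* = (20−13)/(20−4) = 7/16.

7/16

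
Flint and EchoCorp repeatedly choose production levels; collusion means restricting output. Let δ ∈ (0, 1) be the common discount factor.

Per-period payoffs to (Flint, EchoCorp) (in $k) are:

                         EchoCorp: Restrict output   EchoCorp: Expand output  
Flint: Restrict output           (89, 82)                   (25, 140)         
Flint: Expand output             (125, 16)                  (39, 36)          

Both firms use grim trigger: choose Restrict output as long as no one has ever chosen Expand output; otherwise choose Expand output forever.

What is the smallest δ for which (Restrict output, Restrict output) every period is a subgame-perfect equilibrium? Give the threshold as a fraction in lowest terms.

29/52

Flint: cooperation gives 89 each period; deviation gives 125 once then 39 forever.
  89/(1−δ) ≥ 125 + 39δ/(1−δ) ⇒ δ ≥ 36/86 = 18/43.
EchoCorp: cooperation gives 82 each period; deviation gives 140 once then 36 forever.
  δ ≥ 58/104 = 29/52.
Both must hold, so the binding constraint is EchoCorp's: δ ≥ 29/52.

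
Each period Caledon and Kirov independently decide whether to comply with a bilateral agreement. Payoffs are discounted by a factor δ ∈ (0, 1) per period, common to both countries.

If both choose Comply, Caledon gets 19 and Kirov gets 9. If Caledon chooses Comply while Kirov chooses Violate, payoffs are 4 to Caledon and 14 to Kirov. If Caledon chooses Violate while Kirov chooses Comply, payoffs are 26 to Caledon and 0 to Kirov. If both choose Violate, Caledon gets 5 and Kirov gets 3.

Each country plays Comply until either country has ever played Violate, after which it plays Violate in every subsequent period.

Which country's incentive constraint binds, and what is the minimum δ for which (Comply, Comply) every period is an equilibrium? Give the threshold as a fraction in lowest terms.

Kirov; δ ≥ 5/11

Caledon: cooperation gives 19 each period; deviation gives 26 once then 5 forever.
  19/(1−δ) ≥ 26 + 5δ/(1−δ) ⇒ δ ≥ 7/21 = 1/3.
Kirov: cooperation gives 9 each period; deviation gives 14 once then 3 forever.
  δ ≥ 5/11.
Both must hold, so the binding constraint is Kirov's: δ ≥ 5/11.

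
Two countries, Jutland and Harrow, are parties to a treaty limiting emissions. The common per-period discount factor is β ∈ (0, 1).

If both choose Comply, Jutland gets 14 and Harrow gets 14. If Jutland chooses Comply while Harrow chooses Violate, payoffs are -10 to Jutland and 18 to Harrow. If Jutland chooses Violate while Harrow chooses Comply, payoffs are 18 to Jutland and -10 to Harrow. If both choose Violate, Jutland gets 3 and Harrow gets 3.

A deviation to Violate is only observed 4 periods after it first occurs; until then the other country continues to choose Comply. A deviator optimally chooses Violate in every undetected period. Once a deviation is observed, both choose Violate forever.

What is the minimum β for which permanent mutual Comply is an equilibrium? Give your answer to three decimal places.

A deviator earns 18 for 4 periods, then 3 forever; cooperating earns 14 forever. Multiplying the IC by (1−β):
14 ≥ 18(1−β^4) + 3β^4, so 15·β^4 ≥ 4 and β^4 ≥ 4/15.
β ≥ (4/15)^(1/4) ≈ 0.719.

0.719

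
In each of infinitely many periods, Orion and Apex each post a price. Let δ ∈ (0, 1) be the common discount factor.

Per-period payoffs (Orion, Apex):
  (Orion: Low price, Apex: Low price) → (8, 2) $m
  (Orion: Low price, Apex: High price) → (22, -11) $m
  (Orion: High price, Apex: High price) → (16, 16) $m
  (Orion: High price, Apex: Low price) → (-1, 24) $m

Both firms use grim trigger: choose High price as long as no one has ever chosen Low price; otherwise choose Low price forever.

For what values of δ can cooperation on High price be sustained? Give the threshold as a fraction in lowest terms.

3/7

Orion: cooperation gives 16 each period; deviation gives 22 once then 8 forever.
  16/(1−δ) ≥ 22 + 8δ/(1−δ) ⇒ δ ≥ 6/14 = 3/7.
Apex: cooperation gives 16 each period; deviation gives 24 once then 2 forever.
  δ ≥ 8/22 = 4/11.
Both must hold, so the binding constraint is Orion's: δ ≥ 3/7.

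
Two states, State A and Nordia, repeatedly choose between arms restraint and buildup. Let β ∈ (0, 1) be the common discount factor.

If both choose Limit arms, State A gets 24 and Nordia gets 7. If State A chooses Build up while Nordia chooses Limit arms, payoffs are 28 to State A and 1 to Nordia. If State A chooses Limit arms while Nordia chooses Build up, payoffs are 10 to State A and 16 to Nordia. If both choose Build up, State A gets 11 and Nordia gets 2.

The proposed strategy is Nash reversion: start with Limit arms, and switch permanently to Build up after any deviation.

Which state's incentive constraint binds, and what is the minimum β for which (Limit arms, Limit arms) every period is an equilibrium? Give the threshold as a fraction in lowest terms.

Nordia; β ≥ 9/14

For State A: deviation gain 28−24 = 4, per-period punishment loss 24−11 = 13. IC gives β ≥ 4/17.
For Nordia: gain 9, loss 5 per period, so β ≥ 9/14.
The tighter constraint is Nordia's, so cooperation needs β ≥ 9/14.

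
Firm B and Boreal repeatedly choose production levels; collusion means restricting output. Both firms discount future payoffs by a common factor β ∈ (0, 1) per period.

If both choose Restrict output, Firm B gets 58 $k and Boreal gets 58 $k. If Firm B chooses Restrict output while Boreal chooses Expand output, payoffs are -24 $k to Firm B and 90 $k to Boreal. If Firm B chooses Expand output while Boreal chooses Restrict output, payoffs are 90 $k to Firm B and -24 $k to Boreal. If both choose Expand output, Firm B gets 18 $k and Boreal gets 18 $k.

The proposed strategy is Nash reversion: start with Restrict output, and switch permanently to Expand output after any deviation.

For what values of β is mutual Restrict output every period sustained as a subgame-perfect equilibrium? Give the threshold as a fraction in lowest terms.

58/(1−β) ≥ 90 + 18β/(1−β)
58 ≥ 90 − 72β
β ≥ 32/72 = 4/9.

4/9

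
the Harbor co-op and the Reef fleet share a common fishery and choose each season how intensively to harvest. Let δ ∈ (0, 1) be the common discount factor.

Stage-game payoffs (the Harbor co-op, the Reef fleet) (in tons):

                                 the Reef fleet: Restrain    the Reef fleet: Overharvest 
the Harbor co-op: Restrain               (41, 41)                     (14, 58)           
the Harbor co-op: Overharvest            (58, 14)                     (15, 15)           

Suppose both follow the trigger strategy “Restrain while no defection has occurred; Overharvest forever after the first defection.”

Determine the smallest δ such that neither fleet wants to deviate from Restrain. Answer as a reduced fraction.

41/(1−δ) ≥ 58 + 15δ/(1−δ)
41 ≥ 58 − 43δ
δ ≥ 17/43.

17/43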